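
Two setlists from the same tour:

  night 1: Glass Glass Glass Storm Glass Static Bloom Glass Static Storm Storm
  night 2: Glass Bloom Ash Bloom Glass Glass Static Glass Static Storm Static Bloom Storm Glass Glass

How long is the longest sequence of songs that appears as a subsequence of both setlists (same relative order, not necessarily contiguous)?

8

Pick Glass (night 1 #1, night 2 #1), then Glass (night 1 #3, night 2 #5), then Glass (night 1 #5, night 2 #6), then Static (night 1 #6, night 2 #7), then Glass (night 1 #8, night 2 #8), then Static (night 1 #9, night 2 #9), then Storm (night 1 #10, night 2 #10), then Storm (night 1 #11, night 2 #13); all 8 songs appear in both, in order, and the DP table's final entry dp[11][15] is also 8, so no common subsequence is longer.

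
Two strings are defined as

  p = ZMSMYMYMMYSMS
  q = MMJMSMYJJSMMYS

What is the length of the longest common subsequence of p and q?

One common subsequence of length 8: M [2,4]; then S [3,5]; then M [4,6]; then Y [5,7]; then M [8,11]; then M [9,12]; then Y [10,13]; then S [13,14]. dp[13][14] = 8 confirms this is the maximum.

8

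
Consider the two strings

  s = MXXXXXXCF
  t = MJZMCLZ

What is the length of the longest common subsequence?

2

Taking M at s[1]=t[4], then C at s[8]=t[5] gives a common subsequence of length 2, and the DP table's final entry dp[9][7] is also 2, so no common subsequence is longer.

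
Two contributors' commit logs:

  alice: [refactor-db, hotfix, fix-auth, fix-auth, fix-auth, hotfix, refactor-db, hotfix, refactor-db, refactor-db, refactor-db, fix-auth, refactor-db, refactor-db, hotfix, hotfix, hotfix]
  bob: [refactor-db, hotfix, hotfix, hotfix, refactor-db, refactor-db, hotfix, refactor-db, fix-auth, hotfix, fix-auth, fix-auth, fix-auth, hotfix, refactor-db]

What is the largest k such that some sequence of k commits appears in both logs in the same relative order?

Taking refactor-db at alice[1]=bob[1], hotfix at alice[2]=bob[2], hotfix at alice[6]=bob[3], hotfix at alice[8]=bob[4], refactor-db at alice[9]=bob[5], refactor-db at alice[10]=bob[6], refactor-db at alice[11]=bob[8], fix-auth at alice[12]=bob[9], hotfix at alice[15]=bob[10], hotfix at alice[16]=bob[14] gives a common subsequence of length 10. Since dp[17][15] = 10, nothing longer is possible.

10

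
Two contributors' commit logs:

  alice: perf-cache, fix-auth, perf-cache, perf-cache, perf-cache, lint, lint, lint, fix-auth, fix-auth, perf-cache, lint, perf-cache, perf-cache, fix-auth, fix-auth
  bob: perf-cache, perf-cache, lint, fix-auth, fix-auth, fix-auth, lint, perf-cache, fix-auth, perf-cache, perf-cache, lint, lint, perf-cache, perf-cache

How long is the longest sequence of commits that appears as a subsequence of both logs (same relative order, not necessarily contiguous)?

9

One common subsequence of length 9: perf-cache [1,2], then fix-auth [2,6], then perf-cache [3,8], then perf-cache [4,10], then perf-cache [5,11], then lint [8,12], then lint [12,13], then perf-cache [13,14], then perf-cache [14,15]. The LCS DP gives dp[16][15] = 9, so this is optimal.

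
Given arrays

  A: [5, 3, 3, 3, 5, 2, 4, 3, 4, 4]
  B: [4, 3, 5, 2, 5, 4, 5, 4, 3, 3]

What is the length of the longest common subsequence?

Let dp[i][j] be the LCS length of the first i values of A and the first j values of B. dp[i][j] = dp[i-1][j-1]+1 when the i-th and j-th values match, else max(dp[i-1][j], dp[i][j-1]).
    ·  4  3  5  2  5  4  5  4  3  3
 ·  0  0  0  0  0  0  0  0  0  0  0
 5  0  0  0  1  1  1  1  1  1  1  1
 3  0  0  1  1  1  1  1  1  1  2  2
 3  0  0  1  1  1  1  1  1  1  2  3
 3  0  0  1  1  1  1  1  1  1  2  3
 5  0  0  1  2  2  2  2  2  2  2  3
 2  0  0  1  2  3  3  3  3  3  3  3
 4  0  1  1  2  3  3  4  4  4  4  4
 3  0  1  2  2  3  3  4  4  4  5  5
 4  0  1  2  2  3  3  4  4  5  5  5
 4  0  1  2  2  3  3  4  4  5  5  5
dp[10][10] = 5. One LCS (by backtracking along matches): 3, 5, 2, 4, 3.

5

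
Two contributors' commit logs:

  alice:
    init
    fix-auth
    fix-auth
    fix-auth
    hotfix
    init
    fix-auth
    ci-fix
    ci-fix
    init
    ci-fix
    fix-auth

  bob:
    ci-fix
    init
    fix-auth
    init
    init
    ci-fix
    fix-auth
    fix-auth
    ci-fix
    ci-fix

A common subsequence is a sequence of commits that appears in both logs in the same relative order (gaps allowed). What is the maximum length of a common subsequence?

6

One common subsequence of length 6: init (alice #1, bob #2), fix-auth (alice #2, bob #3), fix-auth (alice #4, bob #7), fix-auth (alice #7, bob #8), ci-fix (alice #9, bob #9), ci-fix (alice #11, bob #10). The LCS DP gives dp[12][10] = 6, so this is optimal.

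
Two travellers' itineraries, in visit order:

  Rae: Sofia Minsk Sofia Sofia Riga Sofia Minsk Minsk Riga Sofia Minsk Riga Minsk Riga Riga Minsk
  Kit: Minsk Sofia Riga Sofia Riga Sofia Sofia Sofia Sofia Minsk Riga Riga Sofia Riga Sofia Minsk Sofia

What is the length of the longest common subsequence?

11

Taking Minsk (Rae #2, Kit #1), then Sofia (Rae #3, Kit #2), then Sofia (Rae #4, Kit #4), then Riga (Rae #5, Kit #5), then Sofia (Rae #6, Kit #8), then Sofia (Rae #10, Kit #9), then Minsk (Rae #11, Kit #10), then Riga (Rae #12, Kit #11), then Riga (Rae #14, Kit #12), then Riga (Rae #15, Kit #14), then Minsk (Rae #16, Kit #16) gives a common subsequence of length 11. Since dp[16][17] = 11, nothing longer is possible.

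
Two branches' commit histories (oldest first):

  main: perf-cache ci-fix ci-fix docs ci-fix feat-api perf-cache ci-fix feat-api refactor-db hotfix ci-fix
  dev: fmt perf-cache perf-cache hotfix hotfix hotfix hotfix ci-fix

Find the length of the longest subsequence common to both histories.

4

Match perf-cache (main #1, dev #2), perf-cache (main #7, dev #3), hotfix (main #11, dev #7), ci-fix (main #12, dev #8) — 4 commits in the same relative order in both, and the DP table's final entry dp[12][8] is also 4, so no common subsequence is longer.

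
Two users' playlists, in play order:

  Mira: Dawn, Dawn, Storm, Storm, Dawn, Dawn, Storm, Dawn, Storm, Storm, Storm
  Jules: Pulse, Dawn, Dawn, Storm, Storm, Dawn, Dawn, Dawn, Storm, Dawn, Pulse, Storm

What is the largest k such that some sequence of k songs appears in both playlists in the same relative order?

Pick Dawn at Mira[1]=Jules[2]; then Dawn at Mira[2]=Jules[3]; then Storm at Mira[3]=Jules[4]; then Storm at Mira[4]=Jules[5]; then Dawn at Mira[5]=Jules[7]; then Dawn at Mira[6]=Jules[8]; then Storm at Mira[7]=Jules[9]; then Dawn at Mira[8]=Jules[10]; then Storm at Mira[11]=Jules[12]; all 9 songs appear in both, in order. The LCS DP gives dp[11][12] = 9, so this is optimal.

9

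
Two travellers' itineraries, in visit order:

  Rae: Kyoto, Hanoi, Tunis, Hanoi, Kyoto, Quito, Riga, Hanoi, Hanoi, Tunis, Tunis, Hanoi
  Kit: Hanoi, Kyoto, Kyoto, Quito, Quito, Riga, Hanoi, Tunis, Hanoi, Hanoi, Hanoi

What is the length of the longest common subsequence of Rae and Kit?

7

Taking Kyoto (Rae #1, Kit #2), Kyoto (Rae #5, Kit #3), Quito (Rae #6, Kit #5), Riga (Rae #7, Kit #6), Hanoi (Rae #8, Kit #9), Hanoi (Rae #9, Kit #10), Hanoi (Rae #12, Kit #11) gives a common subsequence of length 7. The LCS DP gives dp[12][11] = 7, so this is optimal.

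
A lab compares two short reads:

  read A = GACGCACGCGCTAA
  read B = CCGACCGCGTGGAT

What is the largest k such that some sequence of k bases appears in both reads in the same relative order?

Match G [1,3]; then A [2,4]; then C [5,5]; then C [7,6]; then G [8,7]; then C [9,8]; then G [10,9]; then T [12,10]; then A [13,13] — 9 bases in the same relative order in both, and the DP table's final entry dp[14][14] is also 9, so no common subsequence is longer.

9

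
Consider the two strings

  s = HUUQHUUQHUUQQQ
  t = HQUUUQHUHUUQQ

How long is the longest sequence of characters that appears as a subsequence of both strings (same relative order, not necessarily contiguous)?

One common subsequence of length 11: H [1,1], U [2,4], U [3,5], Q [4,6], H [5,7], U [7,8], H [9,9], U [10,10], U [11,11], Q [13,12], Q [14,13]. Since dp[14][13] = 11, nothing longer is possible.

11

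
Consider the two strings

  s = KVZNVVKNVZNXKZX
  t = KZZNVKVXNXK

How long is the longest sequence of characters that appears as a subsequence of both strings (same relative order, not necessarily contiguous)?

One common subsequence of length 9: K (s #1, t #1); then Z (s #3, t #3); then N (s #4, t #4); then V (s #6, t #5); then K (s #7, t #6); then V (s #9, t #7); then N (s #11, t #9); then X (s #12, t #10); then K (s #13, t #11). dp[15][11] = 9 confirms this is the maximum.

9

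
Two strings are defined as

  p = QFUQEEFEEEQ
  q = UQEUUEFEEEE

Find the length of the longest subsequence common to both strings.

Let dp[i][j] be the LCS length of the first i characters of p and the first j characters of q. dp[i][j] = dp[i-1][j-1]+1 when the i-th and j-th characters match, else max(dp[i-1][j], dp[i][j-1]).
    ·  U  Q  E  U  U  E  F  E  E  E  E
 ·  0  0  0  0  0  0  0  0  0  0  0  0
 Q  0  0  1  1  1  1  1  1  1  1  1  1
 F  0  0  1  1  1  1  1  2  2  2  2  2
 U  0  1  1  1  2  2  2  2  2  2  2  2
 Q  0  1  2  2  2  2  2  2  2  2  2  2
 E  0  1  2  3  3  3  3  3  3  3  3  3
 E  0  1  2  3  3  3  4  4  4  4  4  4
 F  0  1  2  3  3  3  4  5  5  5  5  5
 E  0  1  2  3  3  3  4  5  6  6  6  6
 E  0  1  2  3  3  3  4  5  6  7  7  7
 E  0  1  2  3  3  3  4  5  6  7  8  8
 Q  0  1  2  3  3  3  4  5  6  7  8  8
dp[11][11] = 8. One LCS (by backtracking along matches): UQEEFEEE.

8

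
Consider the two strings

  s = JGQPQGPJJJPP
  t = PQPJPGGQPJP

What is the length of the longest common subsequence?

6

Pick J [1,4], then G [2,7], then Q [5,8], then P [7,9], then J [10,10], then P [12,11]; all 6 characters appear in both, in order. Since dp[12][11] = 6, nothing longer is possible.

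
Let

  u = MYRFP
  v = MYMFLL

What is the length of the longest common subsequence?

One common subsequence of length 3: M at u[1]=v[1] → Y at u[2]=v[2] → F at u[4]=v[4]. dp[5][6] = 3 confirms this is the maximum.

3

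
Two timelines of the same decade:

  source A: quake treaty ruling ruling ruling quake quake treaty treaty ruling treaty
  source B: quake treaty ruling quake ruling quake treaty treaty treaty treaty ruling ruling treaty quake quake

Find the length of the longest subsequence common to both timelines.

9

Pick quake [1,1]; then treaty [2,2]; then ruling [3,3]; then ruling [5,5]; then quake [6,6]; then treaty [8,9]; then treaty [9,10]; then ruling [10,12]; then treaty [11,13]; all 9 events appear in both, in order. Since dp[11][15] = 9, nothing longer is possible.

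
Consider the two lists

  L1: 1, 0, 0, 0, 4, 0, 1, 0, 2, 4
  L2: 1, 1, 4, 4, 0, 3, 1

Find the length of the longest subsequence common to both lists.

4

Pick 1 [1,2], 4 [5,4], 0 [6,5], 1 [7,7]; all 4 values appear in both, in order. The LCS DP gives dp[10][7] = 4, so this is optimal.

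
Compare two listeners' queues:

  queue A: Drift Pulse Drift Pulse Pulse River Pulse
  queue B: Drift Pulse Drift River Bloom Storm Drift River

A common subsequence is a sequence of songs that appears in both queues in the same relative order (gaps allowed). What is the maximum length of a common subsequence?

Taking Drift at queue A[1]=queue B[1], Pulse at queue A[2]=queue B[2], Drift at queue A[3]=queue B[7], River at queue A[6]=queue B[8] gives a common subsequence of length 4. Since dp[7][8] = 4, nothing longer is possible.

4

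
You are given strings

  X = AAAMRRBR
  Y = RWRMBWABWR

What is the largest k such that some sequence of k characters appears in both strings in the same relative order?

4

Let dp[i][j] be the LCS length of the first i characters of X and the first j characters of Y. dp[i][j] = dp[i-1][j-1]+1 when the i-th and j-th characters match, else max(dp[i-1][j], dp[i][j-1]).
    ·  R  W  R  M  B  W  A  B  W  R
 ·  0  0  0  0  0  0  0  0  0  0  0
 A  0  0  0  0  0  0  0  1  1  1  1
 A  0  0  0  0  0  0  0  1  1  1  1
 A  0  0  0  0  0  0  0  1  1  1  1
 M  0  0  0  0  1  1  1  1  1  1  1
 R  0  1  1  1  1  1  1  1  1  1  2
 R  0  1  1  2  2  2  2  2  2  2  2
 B  0  1  1  2  2  3  3  3  3  3  3
 R  0  1  1  2  2  3  3  3  3  3  4
dp[8][10] = 4. One LCS (by backtracking along matches): RRBR.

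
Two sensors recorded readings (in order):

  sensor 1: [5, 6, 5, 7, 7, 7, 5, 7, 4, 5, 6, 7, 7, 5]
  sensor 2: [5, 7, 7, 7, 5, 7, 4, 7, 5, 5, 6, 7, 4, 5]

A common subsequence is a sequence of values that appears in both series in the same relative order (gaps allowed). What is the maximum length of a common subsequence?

11

Pick 5 (sensor 1 #3, sensor 2 #1), 7 (sensor 1 #4, sensor 2 #2), 7 (sensor 1 #5, sensor 2 #3), 7 (sensor 1 #6, sensor 2 #4), 5 (sensor 1 #7, sensor 2 #5), 7 (sensor 1 #8, sensor 2 #6), 4 (sensor 1 #9, sensor 2 #7), 5 (sensor 1 #10, sensor 2 #10), 6 (sensor 1 #11, sensor 2 #11), 7 (sensor 1 #12, sensor 2 #12), 5 (sensor 1 #14, sensor 2 #14); all 11 values appear in both, in order. dp[14][14] = 11 confirms this is the maximum.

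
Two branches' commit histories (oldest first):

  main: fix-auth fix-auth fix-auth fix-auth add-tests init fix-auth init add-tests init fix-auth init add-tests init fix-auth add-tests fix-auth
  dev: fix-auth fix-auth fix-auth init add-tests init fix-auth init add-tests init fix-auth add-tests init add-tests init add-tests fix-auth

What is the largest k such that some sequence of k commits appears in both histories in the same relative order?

Taking fix-auth at main[1]=dev[1], fix-auth at main[2]=dev[2], fix-auth at main[3]=dev[3], add-tests at main[5]=dev[5], init at main[6]=dev[6], fix-auth at main[7]=dev[7], init at main[8]=dev[8], add-tests at main[9]=dev[9], init at main[10]=dev[10], fix-auth at main[11]=dev[11], init at main[12]=dev[13], add-tests at main[13]=dev[14], init at main[14]=dev[15], add-tests at main[16]=dev[16], fix-auth at main[17]=dev[17] gives a common subsequence of length 15. Since dp[17][17] = 15, nothing longer is possible.

15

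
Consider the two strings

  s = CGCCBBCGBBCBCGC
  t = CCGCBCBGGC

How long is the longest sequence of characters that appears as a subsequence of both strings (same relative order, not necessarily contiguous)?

8

Taking C [1,2] → G [2,3] → C [3,4] → C [4,6] → B [6,7] → G [8,8] → G [14,9] → C [15,10] gives a common subsequence of length 8. dp[15][10] = 8 confirms this is the maximum.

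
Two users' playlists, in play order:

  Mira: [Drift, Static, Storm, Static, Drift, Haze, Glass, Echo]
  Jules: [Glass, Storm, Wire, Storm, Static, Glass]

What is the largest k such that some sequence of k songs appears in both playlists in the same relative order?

Match Storm at Mira[3]=Jules[4], Static at Mira[4]=Jules[5], Glass at Mira[7]=Jules[6] — 3 songs in the same relative order in both, and the DP table's final entry dp[8][6] is also 3, so no common subsequence is longer.

3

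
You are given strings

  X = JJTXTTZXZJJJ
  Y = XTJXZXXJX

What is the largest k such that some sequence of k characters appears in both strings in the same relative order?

Let dp[i][j] be the LCS length of the first i characters of X and the first j characters of Y. dp[i][j] = dp[i-1][j-1]+1 when the i-th and j-th characters match, else max(dp[i-1][j], dp[i][j-1]).
    ·  X  T  J  X  Z  X  X  J  X
 ·  0  0  0  0  0  0  0  0  0  0
 J  0  0  0  1  1  1  1  1  1  1
 J  0  0  0  1  1  1  1  1  2  2
 T  0  0  1  1  1  1  1  1  2  2
 X  0  1  1  1  2  2  2  2  2  3
 T  0  1  2  2  2  2  2  2  2  3
 T  0  1  2  2  2  2  2  2  2  3
 Z  0  1  2  2  2  3  3  3  3  3
 X  0  1  2  2  3  3  4  4  4  4
 Z  0  1  2  2  3  4  4  4  4  4
 J  0  1  2  3  3  4  4  4  5  5
 J  0  1  2  3  3  4  4  4  5  5
 J  0  1  2  3  3  4  4  4  5  5
dp[12][9] = 5. One LCS (by backtracking along matches): JXZXJ.

5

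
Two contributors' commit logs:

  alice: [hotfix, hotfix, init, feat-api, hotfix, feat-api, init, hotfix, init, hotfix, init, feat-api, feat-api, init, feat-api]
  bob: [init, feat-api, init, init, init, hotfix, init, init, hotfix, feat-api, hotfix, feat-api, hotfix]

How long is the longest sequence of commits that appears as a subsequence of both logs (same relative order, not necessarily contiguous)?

8

One common subsequence of length 8: init [3,1], then feat-api [4,2], then hotfix [5,6], then init [7,7], then init [9,8], then hotfix [10,9], then feat-api [12,10], then feat-api [13,12], and the DP table's final entry dp[15][13] is also 8, so no common subsequence is longer.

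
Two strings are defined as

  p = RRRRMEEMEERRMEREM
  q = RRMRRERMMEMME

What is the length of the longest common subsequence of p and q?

9

Match R at p[1]=q[2]; then R at p[2]=q[4]; then R at p[3]=q[5]; then R at p[4]=q[7]; then M at p[5]=q[9]; then E at p[7]=q[10]; then M at p[8]=q[11]; then M at p[13]=q[12]; then E at p[16]=q[13] — 9 characters in the same relative order in both, and the DP table's final entry dp[17][13] is also 9, so no common subsequence is longer.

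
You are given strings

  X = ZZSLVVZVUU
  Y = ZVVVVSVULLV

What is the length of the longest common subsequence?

Taking Z at X[1]=Y[1], V at X[5]=Y[4], V at X[6]=Y[5], V at X[8]=Y[7], U at X[9]=Y[8] gives a common subsequence of length 5, and the DP table's final entry dp[10][11] is also 5, so no common subsequence is longer.

5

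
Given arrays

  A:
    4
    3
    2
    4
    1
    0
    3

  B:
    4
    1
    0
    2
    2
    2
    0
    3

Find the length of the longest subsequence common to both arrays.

Let dp[i][j] be the LCS length of the first i values of A and the first j values of B. dp[i][j] = dp[i-1][j-1]+1 when the i-th and j-th values match, else max(dp[i-1][j], dp[i][j-1]).
    ·  4  1  0  2  2  2  0  3
 ·  0  0  0  0  0  0  0  0  0
 4  0  1  1  1  1  1  1  1  1
 3  0  1  1  1  1  1  1  1  2
 2  0  1  1  1  2  2  2  2  2
 4  0  1  1  1  2  2  2  2  2
 1  0  1  2  2  2  2  2  2  2
 0  0  1  2  3  3  3  3  3  3
 3  0  1  2  3  3  3  3  3  4
dp[7][8] = 4. One LCS (by backtracking along matches): 4, 2, 0, 3.

4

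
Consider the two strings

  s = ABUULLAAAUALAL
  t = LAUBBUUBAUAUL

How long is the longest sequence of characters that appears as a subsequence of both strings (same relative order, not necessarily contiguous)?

8

Match A (s #1, t #2), then B (s #2, t #5), then U (s #3, t #6), then U (s #4, t #7), then A (s #7, t #9), then A (s #9, t #11), then U (s #10, t #12), then L (s #14, t #13) — 8 characters in the same relative order in both. Since dp[14][13] = 8, nothing longer is possible.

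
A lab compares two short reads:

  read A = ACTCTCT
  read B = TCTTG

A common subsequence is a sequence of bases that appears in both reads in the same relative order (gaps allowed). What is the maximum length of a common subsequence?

4

Pick T [3,1], C [4,2], T [5,3], T [7,4]; all 4 bases appear in both, in order. Since dp[7][5] = 4, nothing longer is possible.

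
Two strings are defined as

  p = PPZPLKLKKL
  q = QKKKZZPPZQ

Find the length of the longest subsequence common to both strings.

3

Pick P [1,7] → P [2,8] → Z [3,9]; all 3 characters appear in both, in order, and the DP table's final entry dp[10][10] is also 3, so no common subsequence is longer.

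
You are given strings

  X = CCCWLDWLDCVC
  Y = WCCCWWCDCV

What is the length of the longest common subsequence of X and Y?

Let dp[i][j] be the LCS length of the first i characters of X and the first j characters of Y. dp[i][j] = dp[i-1][j-1]+1 when the i-th and j-th characters match, else max(dp[i-1][j], dp[i][j-1]).
    ·  W  C  C  C  W  W  C  D  C  V
 ·  0  0  0  0  0  0  0  0  0  0  0
 C  0  0  1  1  1  1  1  1  1  1  1
 C  0  0  1  2  2  2  2  2  2  2  2
 C  0  0  1  2  3  3  3  3  3  3  3
 W  0  1  1  2  3  4  4  4  4  4  4
 L  0  1  1  2  3  4  4  4  4  4  4
 D  0  1  1  2  3  4  4  4  5  5  5
 W  0  1  1  2  3  4  5  5  5  5  5
 L  0  1  1  2  3  4  5  5  5  5  5
 D  0  1  1  2  3  4  5  5  6  6  6
 C  0  1  2  2  3  4  5  6  6  7  7
 V  0  1  2  2  3  4  5  6  6  7  8
 C  0  1  2  3  3  4  5  6  6  7  8
dp[12][10] = 8. One LCS (by backtracking along matches): CCCWWDCV.

8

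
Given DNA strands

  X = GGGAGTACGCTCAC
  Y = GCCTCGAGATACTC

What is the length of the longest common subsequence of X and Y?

9

Match G at X[1]=Y[1], then G at X[2]=Y[6], then G at X[3]=Y[8], then A at X[4]=Y[9], then T at X[6]=Y[10], then A at X[7]=Y[11], then C at X[10]=Y[12], then T at X[11]=Y[13], then C at X[14]=Y[14] — 9 bases in the same relative order in both. dp[14][14] = 9 confirms this is the maximum.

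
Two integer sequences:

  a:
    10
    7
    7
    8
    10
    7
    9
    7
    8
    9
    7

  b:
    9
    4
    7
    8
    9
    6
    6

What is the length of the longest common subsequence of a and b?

Taking 9 (a #7, b #1), 7 (a #8, b #3), 8 (a #9, b #4), 9 (a #10, b #5) gives a common subsequence of length 4. dp[11][7] = 4 confirms this is the maximum.

4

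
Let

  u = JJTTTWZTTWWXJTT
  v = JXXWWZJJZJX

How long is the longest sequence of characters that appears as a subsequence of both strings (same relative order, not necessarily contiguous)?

4

Taking J [1,7], J [2,8], Z [7,9], X [12,11] gives a common subsequence of length 4. The LCS DP gives dp[15][11] = 4, so this is optimal.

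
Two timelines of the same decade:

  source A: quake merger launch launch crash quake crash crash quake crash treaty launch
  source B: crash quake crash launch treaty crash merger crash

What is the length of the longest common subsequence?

Pick crash [5,1], then quake [6,2], then crash [7,3], then crash [8,6], then crash [10,8]; all 5 events appear in both, in order. Since dp[12][8] = 5, nothing longer is possible.

5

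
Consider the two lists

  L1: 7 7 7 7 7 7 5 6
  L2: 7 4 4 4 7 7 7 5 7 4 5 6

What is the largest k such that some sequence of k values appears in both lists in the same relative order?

7

One common subsequence of length 7: 7 at L1[1]=L2[1]; then 7 at L1[2]=L2[5]; then 7 at L1[3]=L2[6]; then 7 at L1[4]=L2[7]; then 7 at L1[5]=L2[9]; then 5 at L1[7]=L2[11]; then 6 at L1[8]=L2[12]. Since dp[8][12] = 7, nothing longer is possible.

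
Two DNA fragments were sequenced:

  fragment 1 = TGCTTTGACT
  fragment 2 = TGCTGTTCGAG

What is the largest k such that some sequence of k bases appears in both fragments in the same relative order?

8

Taking T [1,1], then G [2,2], then C [3,3], then T [4,4], then T [5,6], then T [6,7], then G [7,9], then A [8,10] gives a common subsequence of length 8. dp[10][11] = 8 confirms this is the maximum.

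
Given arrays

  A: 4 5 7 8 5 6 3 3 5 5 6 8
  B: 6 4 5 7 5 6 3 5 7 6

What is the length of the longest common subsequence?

8

Pick 4 [1,2], 5 [2,3], 7 [3,4], 5 [5,5], 6 [6,6], 3 [8,7], 5 [9,8], 6 [11,10]; all 8 values appear in both, in order. Since dp[12][10] = 8, nothing longer is possible.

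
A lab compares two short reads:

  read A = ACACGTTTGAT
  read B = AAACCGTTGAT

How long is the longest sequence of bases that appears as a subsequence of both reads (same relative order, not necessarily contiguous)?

Taking A (read A #1, read B #3), then C (read A #2, read B #4), then C (read A #4, read B #5), then G (read A #5, read B #6), then T (read A #7, read B #7), then T (read A #8, read B #8), then G (read A #9, read B #9), then A (read A #10, read B #10), then T (read A #11, read B #11) gives a common subsequence of length 9, and the DP table's final entry dp[11][11] is also 9, so no common subsequence is longer.

9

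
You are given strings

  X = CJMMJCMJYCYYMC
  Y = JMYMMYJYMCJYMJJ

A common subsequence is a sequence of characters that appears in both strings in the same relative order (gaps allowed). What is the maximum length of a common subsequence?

9

One common subsequence of length 9: J at X[2]=Y[1], then M at X[3]=Y[2], then M at X[4]=Y[4], then M at X[7]=Y[5], then J at X[8]=Y[7], then Y at X[9]=Y[8], then C at X[10]=Y[10], then Y at X[12]=Y[12], then M at X[13]=Y[13]. Since dp[14][15] = 9, nothing longer is possible.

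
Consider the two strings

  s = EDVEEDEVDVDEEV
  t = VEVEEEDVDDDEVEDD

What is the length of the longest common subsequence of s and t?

Match E (s #1, t #2), V (s #3, t #3), E (s #4, t #5), E (s #5, t #6), D (s #6, t #7), V (s #8, t #8), D (s #9, t #10), D (s #11, t #11), E (s #12, t #12), E (s #13, t #14) — 10 characters in the same relative order in both, and the DP table's final entry dp[14][16] is also 10, so no common subsequence is longer.

10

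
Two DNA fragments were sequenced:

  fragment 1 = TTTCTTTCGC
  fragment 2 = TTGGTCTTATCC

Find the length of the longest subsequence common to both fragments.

9

Taking T [1,1], then T [2,2], then T [3,5], then C [4,6], then T [5,7], then T [6,8], then T [7,10], then C [8,11], then C [10,12] gives a common subsequence of length 9. The LCS DP gives dp[10][12] = 9, so this is optimal.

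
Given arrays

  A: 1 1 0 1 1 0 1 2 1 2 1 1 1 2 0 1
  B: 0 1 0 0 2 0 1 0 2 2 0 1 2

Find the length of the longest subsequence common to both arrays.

9

Taking 1 [2,2], 0 [3,3], 0 [6,4], 2 [8,5], 1 [9,7], 2 [10,9], 2 [14,10], 0 [15,11], 1 [16,12] gives a common subsequence of length 9, and the DP table's final entry dp[16][13] is also 9, so no common subsequence is longer.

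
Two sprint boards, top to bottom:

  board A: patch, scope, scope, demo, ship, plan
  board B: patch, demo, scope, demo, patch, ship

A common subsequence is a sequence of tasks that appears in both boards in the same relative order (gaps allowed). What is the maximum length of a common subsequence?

One common subsequence of length 4: patch (board A #1, board B #1), scope (board A #3, board B #3), demo (board A #4, board B #4), ship (board A #5, board B #6). The LCS DP gives dp[6][6] = 4, so this is optimal.

4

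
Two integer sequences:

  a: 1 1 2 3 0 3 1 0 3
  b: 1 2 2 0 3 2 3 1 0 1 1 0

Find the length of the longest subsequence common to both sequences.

Pick 1 (a #1, b #1) → 2 (a #3, b #6) → 3 (a #4, b #7) → 0 (a #5, b #9) → 1 (a #7, b #11) → 0 (a #8, b #12); all 6 values appear in both, in order, and the DP table's final entry dp[9][12] is also 6, so no common subsequence is longer.

6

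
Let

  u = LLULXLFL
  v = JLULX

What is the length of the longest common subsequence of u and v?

4

Let dp[i][j] be the LCS length of the first i characters of u and the first j characters of v. dp[i][j] = dp[i-1][j-1]+1 when the i-th and j-th characters match, else max(dp[i-1][j], dp[i][j-1]).
    ·  J  L  U  L  X
 ·  0  0  0  0  0  0
 L  0  0  1  1  1  1
 L  0  0  1  1  2  2
 U  0  0  1  2  2  2
 L  0  0  1  2  3  3
 X  0  0  1  2  3  4
 L  0  0  1  2  3  4
 F  0  0  1  2  3  4
 L  0  0  1  2  3  4
dp[8][5] = 4. One LCS (by backtracking along matches): LULX.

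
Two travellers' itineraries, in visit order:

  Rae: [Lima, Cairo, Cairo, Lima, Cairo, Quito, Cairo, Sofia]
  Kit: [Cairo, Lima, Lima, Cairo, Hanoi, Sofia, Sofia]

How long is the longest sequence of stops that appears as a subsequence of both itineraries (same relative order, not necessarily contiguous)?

4

Taking Lima at Rae[1]=Kit[2], Lima at Rae[4]=Kit[3], Cairo at Rae[5]=Kit[4], Sofia at Rae[8]=Kit[7] gives a common subsequence of length 4, and the DP table's final entry dp[8][7] is also 4, so no common subsequence is longer.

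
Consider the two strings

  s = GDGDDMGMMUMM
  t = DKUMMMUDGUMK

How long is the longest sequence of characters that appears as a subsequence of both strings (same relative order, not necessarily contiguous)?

6

Let dp[i][j] be the LCS length of the first i characters of s and the first j characters of t. dp[i][j] = dp[i-1][j-1]+1 when the i-th and j-th characters match, else max(dp[i-1][j], dp[i][j-1]).
    ·  D  K  U  M  M  M  U  D  G  U  M  K
 ·  0  0  0  0  0  0  0  0  0  0  0  0  0
 G  0  0  0  0  0  0  0  0  0  1  1  1  1
 D  0  1  1  1  1  1  1  1  1  1  1  1  1
 G  0  1  1  1  1  1  1  1  1  2  2  2  2
 D  0  1  1  1  1  1  1  1  2  2  2  2  2
 D  0  1  1  1  1  1  1  1  2  2  2  2  2
 M  0  1  1  1  2  2  2  2  2  2  2  3  3
 G  0  1  1  1  2  2  2  2  2  3  3  3  3
 M  0  1  1  1  2  3  3  3  3  3  3  4  4
 M  0  1  1  1  2  3  4  4  4  4  4  4  4
 U  0  1  1  2  2  3  4  5  5  5  5  5  5
 M  0  1  1  2  3  3  4  5  5  5  5  6  6
 M  0  1  1  2  3  4  4  5  5  5  5  6  6
dp[12][12] = 6. One LCS (by backtracking along matches): DMMMUM.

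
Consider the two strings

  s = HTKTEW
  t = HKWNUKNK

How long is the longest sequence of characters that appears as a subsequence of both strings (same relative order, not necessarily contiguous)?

Let dp[i][j] be the LCS length of the first i characters of s and the first j characters of t. dp[i][j] = dp[i-1][j-1]+1 when the i-th and j-th characters match, else max(dp[i-1][j], dp[i][j-1]).
    ·  H  K  W  N  U  K  N  K
 ·  0  0  0  0  0  0  0  0  0
 H  0  1  1  1  1  1  1  1  1
 T  0  1  1  1  1  1  1  1  1
 K  0  1  2  2  2  2  2  2  2
 T  0  1  2  2  2  2  2  2  2
 E  0  1  2  2  2  2  2  2  2
 W  0  1  2  3  3  3  3  3  3
dp[6][8] = 3. One LCS (by backtracking along matches): HKW.

3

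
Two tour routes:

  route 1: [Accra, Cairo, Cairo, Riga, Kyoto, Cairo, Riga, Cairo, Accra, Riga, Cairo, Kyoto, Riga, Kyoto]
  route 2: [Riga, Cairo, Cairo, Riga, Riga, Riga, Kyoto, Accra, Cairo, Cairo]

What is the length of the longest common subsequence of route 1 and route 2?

Taking Cairo (route 1 #2, route 2 #2); then Cairo (route 1 #3, route 2 #3); then Riga (route 1 #4, route 2 #6); then Kyoto (route 1 #5, route 2 #7); then Cairo (route 1 #8, route 2 #9); then Cairo (route 1 #11, route 2 #10) gives a common subsequence of length 6. The LCS DP gives dp[14][10] = 6, so this is optimal.

6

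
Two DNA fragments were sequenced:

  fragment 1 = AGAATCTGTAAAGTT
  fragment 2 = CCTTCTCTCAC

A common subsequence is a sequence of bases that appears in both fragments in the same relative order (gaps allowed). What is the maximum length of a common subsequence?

5

One common subsequence of length 5: T (fragment 1 #5, fragment 2 #4), C (fragment 1 #6, fragment 2 #5), T (fragment 1 #7, fragment 2 #6), T (fragment 1 #9, fragment 2 #8), A (fragment 1 #10, fragment 2 #10). The LCS DP gives dp[15][11] = 5, so this is optimal.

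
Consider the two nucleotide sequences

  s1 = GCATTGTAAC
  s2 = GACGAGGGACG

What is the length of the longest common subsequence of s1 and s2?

6

Match G at s1[1]=s2[1], then C at s1[2]=s2[3], then A at s1[3]=s2[5], then G at s1[6]=s2[8], then A at s1[9]=s2[9], then C at s1[10]=s2[10] — 6 bases in the same relative order in both, and the DP table's final entry dp[10][11] is also 6, so no common subsequence is longer.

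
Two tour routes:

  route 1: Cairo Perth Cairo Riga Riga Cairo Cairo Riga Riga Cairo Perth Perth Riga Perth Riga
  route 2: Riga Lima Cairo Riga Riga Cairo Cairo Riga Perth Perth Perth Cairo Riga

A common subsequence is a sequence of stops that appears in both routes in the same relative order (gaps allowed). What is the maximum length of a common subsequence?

10

Pick Cairo [3,3], Riga [4,4], Riga [5,5], Cairo [6,6], Cairo [7,7], Riga [9,8], Perth [11,9], Perth [12,10], Perth [14,11], Riga [15,13]; all 10 stops appear in both, in order. Since dp[15][13] = 10, nothing longer is possible.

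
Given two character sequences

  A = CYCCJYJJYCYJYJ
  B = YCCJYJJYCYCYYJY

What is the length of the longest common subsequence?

12

One common subsequence of length 12: Y (A #2, B #1); then C (A #3, B #2); then C (A #4, B #3); then J (A #5, B #4); then Y (A #6, B #5); then J (A #7, B #6); then J (A #8, B #7); then Y (A #9, B #10); then C (A #10, B #11); then Y (A #11, B #13); then J (A #12, B #14); then Y (A #13, B #15), and the DP table's final entry dp[14][15] is also 12, so no common subsequence is longer.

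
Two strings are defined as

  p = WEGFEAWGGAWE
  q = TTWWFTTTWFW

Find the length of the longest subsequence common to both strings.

Pick W at p[1]=q[4], F at p[4]=q[5], W at p[7]=q[9], W at p[11]=q[11]; all 4 characters appear in both, in order. Since dp[12][11] = 4, nothing longer is possible.

4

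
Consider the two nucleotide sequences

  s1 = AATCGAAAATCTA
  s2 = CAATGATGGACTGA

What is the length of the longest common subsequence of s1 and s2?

9

One common subsequence of length 9: A (s1 #1, s2 #2), then A (s1 #2, s2 #3), then T (s1 #3, s2 #4), then G (s1 #5, s2 #5), then A (s1 #6, s2 #6), then A (s1 #9, s2 #10), then C (s1 #11, s2 #11), then T (s1 #12, s2 #12), then A (s1 #13, s2 #14). The LCS DP gives dp[13][14] = 9, so this is optimal.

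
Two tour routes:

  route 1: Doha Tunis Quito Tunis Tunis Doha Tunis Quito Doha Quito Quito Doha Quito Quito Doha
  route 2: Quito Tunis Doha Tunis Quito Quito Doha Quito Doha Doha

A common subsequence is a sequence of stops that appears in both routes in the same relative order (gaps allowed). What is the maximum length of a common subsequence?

Match Quito (route 1 #3, route 2 #1); then Tunis (route 1 #5, route 2 #2); then Doha (route 1 #6, route 2 #3); then Tunis (route 1 #7, route 2 #4); then Quito (route 1 #8, route 2 #6); then Doha (route 1 #9, route 2 #7); then Quito (route 1 #11, route 2 #8); then Doha (route 1 #12, route 2 #9); then Doha (route 1 #15, route 2 #10) — 9 stops in the same relative order in both, and the DP table's final entry dp[15][10] is also 9, so no common subsequence is longer.

9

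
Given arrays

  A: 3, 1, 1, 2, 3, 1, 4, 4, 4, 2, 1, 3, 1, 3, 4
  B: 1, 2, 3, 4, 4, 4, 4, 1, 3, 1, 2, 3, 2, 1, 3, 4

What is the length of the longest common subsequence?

11

One common subsequence of length 11: 1 (A #3, B #1), 2 (A #4, B #2), 3 (A #5, B #3), 4 (A #7, B #5), 4 (A #8, B #6), 4 (A #9, B #7), 2 (A #10, B #11), 3 (A #12, B #12), 1 (A #13, B #14), 3 (A #14, B #15), 4 (A #15, B #16). The LCS DP gives dp[15][16] = 11, so this is optimal.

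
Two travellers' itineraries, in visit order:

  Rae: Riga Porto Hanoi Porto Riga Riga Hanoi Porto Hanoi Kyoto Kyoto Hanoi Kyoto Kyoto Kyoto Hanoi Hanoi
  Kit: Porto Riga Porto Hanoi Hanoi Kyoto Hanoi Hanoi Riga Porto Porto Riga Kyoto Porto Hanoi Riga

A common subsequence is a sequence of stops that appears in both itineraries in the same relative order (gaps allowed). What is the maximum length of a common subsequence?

Pick Riga [1,2] → Porto [2,3] → Hanoi [3,4] → Hanoi [7,5] → Hanoi [9,7] → Hanoi [12,8] → Kyoto [13,13] → Hanoi [16,15]; all 8 stops appear in both, in order. Since dp[17][16] = 8, nothing longer is possible.

8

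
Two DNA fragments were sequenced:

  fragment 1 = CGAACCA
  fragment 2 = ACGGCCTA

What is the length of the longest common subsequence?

5

Let dp[i][j] be the LCS length of the first i bases of fragment 1 and the first j bases of fragment 2. dp[i][j] = dp[i-1][j-1]+1 when the i-th and j-th bases match, else max(dp[i-1][j], dp[i][j-1]).
    ·  A  C  G  G  C  C  T  A
 ·  0  0  0  0  0  0  0  0  0
 C  0  0  1  1  1  1  1  1  1
 G  0  0  1  2  2  2  2  2  2
 A  0  1  1  2  2  2  2  2  3
 A  0  1  1  2  2  2  2  2  3
 C  0  1  2  2  2  3  3  3  3
 C  0  1  2  2  2  3  4  4  4
 A  0  1  2  2  2  3  4  4  5
dp[7][8] = 5. One LCS (by backtracking along matches): CGCCA.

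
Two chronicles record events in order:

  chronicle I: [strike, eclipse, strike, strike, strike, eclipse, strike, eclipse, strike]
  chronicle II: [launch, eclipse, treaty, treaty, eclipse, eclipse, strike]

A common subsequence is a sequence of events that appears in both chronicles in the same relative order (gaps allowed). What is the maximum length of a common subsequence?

Pick eclipse (chronicle I #2, chronicle II #2); then eclipse (chronicle I #6, chronicle II #5); then eclipse (chronicle I #8, chronicle II #6); then strike (chronicle I #9, chronicle II #7); all 4 events appear in both, in order. dp[9][7] = 4 confirms this is the maximum.

4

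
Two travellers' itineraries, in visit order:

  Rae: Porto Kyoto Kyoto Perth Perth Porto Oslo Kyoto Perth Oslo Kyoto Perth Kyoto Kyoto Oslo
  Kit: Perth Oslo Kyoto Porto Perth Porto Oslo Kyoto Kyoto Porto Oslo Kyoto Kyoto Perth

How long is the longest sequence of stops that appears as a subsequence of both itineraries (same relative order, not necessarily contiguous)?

Pick Porto (Rae #1, Kit #6) → Kyoto (Rae #2, Kit #8) → Kyoto (Rae #3, Kit #9) → Porto (Rae #6, Kit #10) → Oslo (Rae #7, Kit #11) → Kyoto (Rae #8, Kit #12) → Kyoto (Rae #11, Kit #13) → Perth (Rae #12, Kit #14); all 8 stops appear in both, in order. dp[15][14] = 8 confirms this is the maximum.

8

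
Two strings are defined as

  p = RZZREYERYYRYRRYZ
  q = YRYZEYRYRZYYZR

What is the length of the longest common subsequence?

Taking R [1,2], then Z [3,4], then E [5,5], then Y [6,6], then R [8,7], then Y [10,8], then R [11,9], then Y [12,11], then Y [15,12], then Z [16,13] gives a common subsequence of length 10. The LCS DP gives dp[16][14] = 10, so this is optimal.

10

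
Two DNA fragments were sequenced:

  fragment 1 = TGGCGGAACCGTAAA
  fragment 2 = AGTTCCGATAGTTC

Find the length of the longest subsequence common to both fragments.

Taking T at fragment 1[1]=fragment 2[4]; then C at fragment 1[4]=fragment 2[6]; then G at fragment 1[6]=fragment 2[7]; then A at fragment 1[7]=fragment 2[8]; then A at fragment 1[8]=fragment 2[10]; then G at fragment 1[11]=fragment 2[11]; then T at fragment 1[12]=fragment 2[13] gives a common subsequence of length 7. The LCS DP gives dp[15][14] = 7, so this is optimal.

7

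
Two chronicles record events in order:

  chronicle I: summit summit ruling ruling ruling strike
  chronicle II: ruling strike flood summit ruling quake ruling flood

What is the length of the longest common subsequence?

One common subsequence of length 3: summit at chronicle I[2]=chronicle II[4], then ruling at chronicle I[3]=chronicle II[5], then ruling at chronicle I[4]=chronicle II[7]. Since dp[6][8] = 3, nothing longer is possible.

3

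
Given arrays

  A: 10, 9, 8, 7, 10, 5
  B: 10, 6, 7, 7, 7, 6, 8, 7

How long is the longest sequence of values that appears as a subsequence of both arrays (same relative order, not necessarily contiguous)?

Taking 10 at A[1]=B[1], 8 at A[3]=B[7], 7 at A[4]=B[8] gives a common subsequence of length 3, and the DP table's final entry dp[6][8] is also 3, so no common subsequence is longer.

3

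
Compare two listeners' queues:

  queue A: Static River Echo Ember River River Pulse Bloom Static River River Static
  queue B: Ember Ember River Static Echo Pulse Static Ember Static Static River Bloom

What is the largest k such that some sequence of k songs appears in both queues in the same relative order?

5

Taking Static [1,4], Echo [3,5], Ember [4,8], River [6,11], Bloom [8,12] gives a common subsequence of length 5, and the DP table's final entry dp[12][12] is also 5, so no common subsequence is longer.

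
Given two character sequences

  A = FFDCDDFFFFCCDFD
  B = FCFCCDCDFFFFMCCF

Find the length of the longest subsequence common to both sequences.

Match F at A[1]=B[1]; then F at A[2]=B[3]; then D at A[3]=B[6]; then C at A[4]=B[7]; then D at A[6]=B[8]; then F at A[7]=B[9]; then F at A[8]=B[10]; then F at A[9]=B[11]; then F at A[10]=B[12]; then C at A[11]=B[14]; then C at A[12]=B[15]; then F at A[14]=B[16] — 12 characters in the same relative order in both. dp[15][16] = 12 confirms this is the maximum.

12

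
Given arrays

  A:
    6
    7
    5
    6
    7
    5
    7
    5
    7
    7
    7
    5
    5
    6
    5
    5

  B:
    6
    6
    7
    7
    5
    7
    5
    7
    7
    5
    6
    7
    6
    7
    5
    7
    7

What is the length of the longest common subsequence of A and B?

One common subsequence of length 11: 6 at A[1]=B[2], 7 at A[2]=B[3], 7 at A[5]=B[4], 5 at A[6]=B[5], 7 at A[7]=B[6], 5 at A[8]=B[7], 7 at A[9]=B[8], 7 at A[10]=B[9], 7 at A[11]=B[12], 6 at A[14]=B[13], 5 at A[15]=B[15]. The LCS DP gives dp[16][17] = 11, so this is optimal.

11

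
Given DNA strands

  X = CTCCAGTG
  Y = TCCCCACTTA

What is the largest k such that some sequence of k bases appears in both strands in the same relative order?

5

Match C [1,3], then C [3,4], then C [4,5], then A [5,6], then T [7,9] — 5 bases in the same relative order in both. Since dp[8][10] = 5, nothing longer is possible.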